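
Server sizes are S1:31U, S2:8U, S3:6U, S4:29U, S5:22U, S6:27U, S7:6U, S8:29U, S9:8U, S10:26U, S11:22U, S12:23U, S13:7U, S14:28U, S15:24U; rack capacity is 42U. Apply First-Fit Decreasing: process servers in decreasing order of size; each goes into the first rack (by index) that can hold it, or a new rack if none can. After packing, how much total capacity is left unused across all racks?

124

Sorted descending: 31, 29, 29, 28, 27, 26, 24, 23, 22, 22, 8, 8, 7, 6, 6.
31U → rack 1 (remaining 11U)
29U → rack 2 (remaining 13U)
29U → rack 3 (remaining 13U)
28U → rack 4 (remaining 14U)
27U → rack 5 (remaining 15U)
26U → rack 6 (remaining 16U)
24U → rack 7 (remaining 18U)
23U → rack 8 (remaining 19U)
22U → rack 9 (remaining 20U)
22U → rack 10 (remaining 20U)
8U → rack 1 (remaining 3U)
8U → rack 2 (remaining 5U)
7U → rack 3 (remaining 6U)
6U → rack 3 (remaining 0U)
6U → rack 4 (remaining 8U)
10 racks × 42U = 420U; used 296U; unused 124U.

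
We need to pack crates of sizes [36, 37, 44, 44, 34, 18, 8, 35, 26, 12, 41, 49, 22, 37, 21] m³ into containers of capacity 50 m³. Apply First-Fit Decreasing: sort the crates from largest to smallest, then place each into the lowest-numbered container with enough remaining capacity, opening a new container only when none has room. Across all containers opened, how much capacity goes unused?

86

Sorted descending: 49, 44, 44, 41, 37, 37, 36, 35, 34, 26, 22, 21, 18, 12, 8.
49 m³ → container 1 (remaining 1 m³)
44 m³ → container 2 (remaining 6 m³)
44 m³ → container 3 (remaining 6 m³)
41 m³ → container 4 (remaining 9 m³)
37 m³ → container 5 (remaining 13 m³)
37 m³ → container 6 (remaining 13 m³)
36 m³ → container 7 (remaining 14 m³)
35 m³ → container 8 (remaining 15 m³)
34 m³ → container 9 (remaining 16 m³)
26 m³ → container 10 (remaining 24 m³)
22 m³ → container 10 (remaining 2 m³)
21 m³ → container 11 (remaining 29 m³)
18 m³ → container 11 (remaining 11 m³)
12 m³ → container 5 (remaining 1 m³)
8 m³ → container 4 (remaining 1 m³)
11 containers × 50 m³ = 550 m³; used 464 m³; unused 86 m³.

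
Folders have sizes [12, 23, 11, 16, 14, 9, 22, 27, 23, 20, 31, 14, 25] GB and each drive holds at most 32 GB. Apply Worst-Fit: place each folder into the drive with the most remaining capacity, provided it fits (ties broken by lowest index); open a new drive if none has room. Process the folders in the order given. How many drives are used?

Put 12 GB in drive 1; 20 GB remain.
Put 23 GB in drive 2; 9 GB remain.
Put 11 GB in drive 1; 9 GB remain.
Put 16 GB in drive 3; 16 GB remain.
Put 14 GB in drive 3; 2 GB remain.
Put 9 GB in drive 1; 0 GB remain.
Put 22 GB in drive 4; 10 GB remain.
Put 27 GB in drive 5; 5 GB remain.
Put 23 GB in drive 6; 9 GB remain.
Put 20 GB in drive 7; 12 GB remain.
Put 31 GB in drive 8; 1 GB remain.
Put 14 GB in drive 9; 18 GB remain.
Put 25 GB in drive 10; 7 GB remain.
Final drives: [12,11,9] [23] [16,14] [22] [27] [23] [20] [31] [14] [25].

10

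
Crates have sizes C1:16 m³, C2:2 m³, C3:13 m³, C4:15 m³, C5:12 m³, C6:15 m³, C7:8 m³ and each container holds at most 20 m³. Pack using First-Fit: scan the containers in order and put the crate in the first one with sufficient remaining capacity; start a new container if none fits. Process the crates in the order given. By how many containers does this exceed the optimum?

0

First-Fit: [16,2] [13] [15] [12,8] [15] → 5 containers.
Total size 81 m³; any packing needs at least ⌈81/20⌉ = 5 containers.
So 5 is already optimal.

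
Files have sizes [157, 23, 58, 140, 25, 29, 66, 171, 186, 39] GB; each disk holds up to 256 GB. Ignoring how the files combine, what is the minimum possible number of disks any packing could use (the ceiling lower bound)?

Total size = 157 + 23 + 58 + 140 + 25 + 29 + 66 + 171 + 186 + 39 = 894 GB.
⌈894 / 256⌉ = 4.

4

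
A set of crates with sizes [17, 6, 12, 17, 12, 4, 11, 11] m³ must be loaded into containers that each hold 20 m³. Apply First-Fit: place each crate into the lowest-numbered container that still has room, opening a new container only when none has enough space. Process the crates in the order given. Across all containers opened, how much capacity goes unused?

30

container 1: place 17 m³, 3 m³ left
container 2: place 6 m³, 14 m³ left
container 2: place 12 m³, 2 m³ left
container 3: place 17 m³, 3 m³ left
container 4: place 12 m³, 8 m³ left
container 4: place 4 m³, 4 m³ left
container 5: place 11 m³, 9 m³ left
container 6: place 11 m³, 9 m³ left
6 containers × 20 m³ = 120 m³; used 90 m³; unused 30 m³.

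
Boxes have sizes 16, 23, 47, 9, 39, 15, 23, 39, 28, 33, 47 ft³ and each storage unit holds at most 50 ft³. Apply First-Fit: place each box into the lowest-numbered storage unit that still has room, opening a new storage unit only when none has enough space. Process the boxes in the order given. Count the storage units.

8

Put 16 ft³ in storage unit 1; 34 ft³ remain.
Put 23 ft³ in storage unit 1; 11 ft³ remain.
Put 47 ft³ in storage unit 2; 3 ft³ remain.
Put 9 ft³ in storage unit 1; 2 ft³ remain.
Put 39 ft³ in storage unit 3; 11 ft³ remain.
Put 15 ft³ in storage unit 4; 35 ft³ remain.
Put 23 ft³ in storage unit 4; 12 ft³ remain.
Put 39 ft³ in storage unit 5; 11 ft³ remain.
Put 28 ft³ in storage unit 6; 22 ft³ remain.
Put 33 ft³ in storage unit 7; 17 ft³ remain.
Put 47 ft³ in storage unit 8; 3 ft³ remain.
Final storage units: [16,23,9] [47] [39] [15,23] [39] [28] [33] [47].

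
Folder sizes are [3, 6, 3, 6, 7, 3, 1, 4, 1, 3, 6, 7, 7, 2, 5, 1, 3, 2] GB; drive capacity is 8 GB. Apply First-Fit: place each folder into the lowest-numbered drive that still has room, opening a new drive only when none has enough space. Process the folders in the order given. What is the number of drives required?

Put 3 GB in drive 1; 5 GB remain.
Put 6 GB in drive 2; 2 GB remain.
Put 3 GB in drive 1; 2 GB remain.
Put 6 GB in drive 3; 2 GB remain.
Put 7 GB in drive 4; 1 GB remain.
Put 3 GB in drive 5; 5 GB remain.
Put 1 GB in drive 1; 1 GB remain.
Put 4 GB in drive 5; 1 GB remain.
Put 1 GB in drive 1; 0 GB remain.
Put 3 GB in drive 6; 5 GB remain.
Put 6 GB in drive 7; 2 GB remain.
Put 7 GB in drive 8; 1 GB remain.
Put 7 GB in drive 9; 1 GB remain.
Put 2 GB in drive 2; 0 GB remain.
Put 5 GB in drive 6; 0 GB remain.
Put 1 GB in drive 3; 1 GB remain.
Put 3 GB in drive 10; 5 GB remain.
Put 2 GB in drive 7; 0 GB remain.

10 drives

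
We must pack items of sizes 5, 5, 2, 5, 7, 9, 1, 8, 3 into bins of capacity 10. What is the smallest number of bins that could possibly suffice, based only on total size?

Total size = 5 + 5 + 2 + 5 + 7 + 9 + 1 + 8 + 3 = 45.
⌈45 / 10⌉ = 5.

5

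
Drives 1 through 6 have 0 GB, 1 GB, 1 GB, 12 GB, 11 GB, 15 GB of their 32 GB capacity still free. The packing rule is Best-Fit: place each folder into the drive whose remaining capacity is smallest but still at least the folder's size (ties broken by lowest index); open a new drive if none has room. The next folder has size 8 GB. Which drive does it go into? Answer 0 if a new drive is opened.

Drives with room: drive 4 (12 GB), drive 5 (11 GB), drive 6 (15 GB).
Tightest fit is drive 5 with 11 GB free.

5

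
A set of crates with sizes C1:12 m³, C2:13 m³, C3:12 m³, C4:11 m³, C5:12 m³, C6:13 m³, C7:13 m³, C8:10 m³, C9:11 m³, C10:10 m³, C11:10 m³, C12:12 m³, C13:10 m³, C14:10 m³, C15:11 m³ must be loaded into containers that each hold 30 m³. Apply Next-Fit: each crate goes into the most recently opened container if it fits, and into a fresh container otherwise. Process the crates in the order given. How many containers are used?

8

Put C1 (12 m³) in container 1; 18 m³ remain.
Put C2 (13 m³) in container 1; 5 m³ remain.
Put C3 (12 m³) in container 2; 18 m³ remain.
Put C4 (11 m³) in container 2; 7 m³ remain.
Put C5 (12 m³) in container 3; 18 m³ remain.
Put C6 (13 m³) in container 3; 5 m³ remain.
Put C7 (13 m³) in container 4; 17 m³ remain.
Put C8 (10 m³) in container 4; 7 m³ remain.
Put C9 (11 m³) in container 5; 19 m³ remain.
Put C10 (10 m³) in container 5; 9 m³ remain.
Put C11 (10 m³) in container 6; 20 m³ remain.
Put C12 (12 m³) in container 6; 8 m³ remain.
Put C13 (10 m³) in container 7; 20 m³ remain.
Put C14 (10 m³) in container 7; 10 m³ remain.
Put C15 (11 m³) in container 8; 19 m³ remain.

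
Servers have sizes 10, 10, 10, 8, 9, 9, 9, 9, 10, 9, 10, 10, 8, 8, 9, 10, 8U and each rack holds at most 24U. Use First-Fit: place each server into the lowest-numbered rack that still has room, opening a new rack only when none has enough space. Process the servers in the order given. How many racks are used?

8 racks

rack 1: place 10U, 14U left
rack 1: place 10U, 4U left
rack 2: place 10U, 14U left
rack 2: place 8U, 6U left
rack 3: place 9U, 15U left
rack 3: place 9U, 6U left
rack 4: place 9U, 15U left
rack 4: place 9U, 6U left
rack 5: place 10U, 14U left
rack 5: place 9U, 5U left
rack 6: place 10U, 14U left
rack 6: place 10U, 4U left
rack 7: place 8U, 16U left
rack 7: place 8U, 8U left
rack 8: place 9U, 15U left
rack 8: place 10U, 5U left
rack 7: place 8U, 0U left
Final racks: [10,10] [10,8] [9,9] [9,9] [10,9] [10,10] [8,8,8] [9,10].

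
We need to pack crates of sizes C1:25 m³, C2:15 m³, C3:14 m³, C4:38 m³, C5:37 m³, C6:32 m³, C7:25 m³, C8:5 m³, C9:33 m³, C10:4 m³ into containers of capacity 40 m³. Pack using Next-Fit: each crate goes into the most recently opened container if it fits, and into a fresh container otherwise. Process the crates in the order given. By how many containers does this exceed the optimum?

Next-Fit: [25,15] [14] [38] [37] [32] [25,5] [33,4] → 7 containers.
Total size 228 m³; any packing needs at least ⌈228/40⌉ = 6 containers.
An optimal packing achieves that bound: [38] [37] [33,5] [32,4] [25,15] [25,14] → 6 containers.
Excess: 7 − 6 = 1.

1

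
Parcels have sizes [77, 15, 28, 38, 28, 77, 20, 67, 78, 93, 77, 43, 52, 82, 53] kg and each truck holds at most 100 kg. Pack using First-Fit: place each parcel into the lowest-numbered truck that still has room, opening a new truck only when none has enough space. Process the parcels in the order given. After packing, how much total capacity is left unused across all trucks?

172

truck 1: place 77 kg, 23 kg left
truck 1: place 15 kg, 8 kg left
truck 2: place 28 kg, 72 kg left
truck 2: place 38 kg, 34 kg left
truck 2: place 28 kg, 6 kg left
truck 3: place 77 kg, 23 kg left
truck 3: place 20 kg, 3 kg left
truck 4: place 67 kg, 33 kg left
truck 5: place 78 kg, 22 kg left
truck 6: place 93 kg, 7 kg left
truck 7: place 77 kg, 23 kg left
truck 8: place 43 kg, 57 kg left
truck 8: place 52 kg, 5 kg left
truck 9: place 82 kg, 18 kg left
truck 10: place 53 kg, 47 kg left
10 trucks × 100 kg = 1000 kg; used 828 kg; unused 172 kg.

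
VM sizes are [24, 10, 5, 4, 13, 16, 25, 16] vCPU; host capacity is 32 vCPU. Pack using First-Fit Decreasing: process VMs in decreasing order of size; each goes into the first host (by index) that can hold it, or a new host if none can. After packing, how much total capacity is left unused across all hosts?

15

Sorted descending: 25, 24, 16, 16, 13, 10, 5, 4.
host 1: place 25 vCPU, 7 vCPU left
host 2: place 24 vCPU, 8 vCPU left
host 3: place 16 vCPU, 16 vCPU left
host 3: place 16 vCPU, 0 vCPU left
host 4: place 13 vCPU, 19 vCPU left
host 4: place 10 vCPU, 9 vCPU left
host 1: place 5 vCPU, 2 vCPU left
host 2: place 4 vCPU, 4 vCPU left
4 hosts × 32 vCPU = 128 vCPU; used 113 vCPU; unused 15 vCPU.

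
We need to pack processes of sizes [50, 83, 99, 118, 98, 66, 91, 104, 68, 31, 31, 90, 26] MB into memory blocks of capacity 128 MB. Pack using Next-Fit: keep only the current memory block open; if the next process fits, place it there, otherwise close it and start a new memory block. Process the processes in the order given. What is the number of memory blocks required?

11

memory block 1: place 50 MB, 78 MB left
memory block 2: place 83 MB, 45 MB left
memory block 3: place 99 MB, 29 MB left
memory block 4: place 118 MB, 10 MB left
memory block 5: place 98 MB, 30 MB left
memory block 6: place 66 MB, 62 MB left
memory block 7: place 91 MB, 37 MB left
memory block 8: place 104 MB, 24 MB left
memory block 9: place 68 MB, 60 MB left
memory block 9: place 31 MB, 29 MB left
memory block 10: place 31 MB, 97 MB left
memory block 10: place 90 MB, 7 MB left
memory block 11: place 26 MB, 102 MB left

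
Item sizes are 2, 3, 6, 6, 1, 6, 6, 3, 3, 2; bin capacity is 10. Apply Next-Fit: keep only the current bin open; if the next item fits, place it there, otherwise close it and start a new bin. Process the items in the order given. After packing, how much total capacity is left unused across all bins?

22

Put 2 in bin 1; 8 remain.
Put 3 in bin 1; 5 remain.
Put 6 in bin 2; 4 remain.
Put 6 in bin 3; 4 remain.
Put 1 in bin 3; 3 remain.
Put 6 in bin 4; 4 remain.
Put 6 in bin 5; 4 remain.
Put 3 in bin 5; 1 remain.
Put 3 in bin 6; 7 remain.
Put 2 in bin 6; 5 remain.
6 bins × 10 = 60; used 38; unused 22.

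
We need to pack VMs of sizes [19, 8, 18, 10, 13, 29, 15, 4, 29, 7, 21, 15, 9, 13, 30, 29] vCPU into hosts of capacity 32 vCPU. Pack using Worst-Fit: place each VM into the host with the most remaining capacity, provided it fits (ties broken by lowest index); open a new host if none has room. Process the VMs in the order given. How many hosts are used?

Put 19 vCPU in host 1; 13 vCPU remain.
Put 8 vCPU in host 1; 5 vCPU remain.
Put 18 vCPU in host 2; 14 vCPU remain.
Put 10 vCPU in host 2; 4 vCPU remain.
Put 13 vCPU in host 3; 19 vCPU remain.
Put 29 vCPU in host 4; 3 vCPU remain.
Put 15 vCPU in host 3; 4 vCPU remain.
Put 4 vCPU in host 1; 1 vCPU remain.
Put 29 vCPU in host 5; 3 vCPU remain.
Put 7 vCPU in host 6; 25 vCPU remain.
Put 21 vCPU in host 6; 4 vCPU remain.
Put 15 vCPU in host 7; 17 vCPU remain.
Put 9 vCPU in host 7; 8 vCPU remain.
Put 13 vCPU in host 8; 19 vCPU remain.
Put 30 vCPU in host 9; 2 vCPU remain.
Put 29 vCPU in host 10; 3 vCPU remain.

10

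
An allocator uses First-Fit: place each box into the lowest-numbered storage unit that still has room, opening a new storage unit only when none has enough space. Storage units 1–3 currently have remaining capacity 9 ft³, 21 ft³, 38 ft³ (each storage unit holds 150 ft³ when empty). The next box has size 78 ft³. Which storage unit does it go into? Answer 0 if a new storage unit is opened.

0

No storage unit has ≥ 78 ft³ free, so a new storage unit is opened.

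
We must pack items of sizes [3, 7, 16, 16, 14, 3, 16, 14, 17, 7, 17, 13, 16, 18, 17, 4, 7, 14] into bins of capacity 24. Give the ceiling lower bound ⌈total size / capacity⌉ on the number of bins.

10

Total size = 3 + 7 + 16 + 16 + 14 + 3 + 16 + 14 + 17 + 7 + 17 + 13 + 16 + 18 + 17 + 4 + 7 + 14 = 219.
⌈219 / 24⌉ = 10.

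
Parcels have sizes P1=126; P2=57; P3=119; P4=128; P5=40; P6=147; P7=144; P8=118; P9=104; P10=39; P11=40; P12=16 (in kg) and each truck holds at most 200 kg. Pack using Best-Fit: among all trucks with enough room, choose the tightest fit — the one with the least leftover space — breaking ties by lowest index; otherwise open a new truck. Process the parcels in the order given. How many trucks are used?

7

Put P1 (126 kg) in truck 1; 74 kg remain.
Put P2 (57 kg) in truck 1; 17 kg remain.
Put P3 (119 kg) in truck 2; 81 kg remain.
Put P4 (128 kg) in truck 3; 72 kg remain.
Put P5 (40 kg) in truck 3; 32 kg remain.
Put P6 (147 kg) in truck 4; 53 kg remain.
Put P7 (144 kg) in truck 5; 56 kg remain.
Put P8 (118 kg) in truck 6; 82 kg remain.
Put P9 (104 kg) in truck 7; 96 kg remain.
Put P10 (39 kg) in truck 4; 14 kg remain.
Put P11 (40 kg) in truck 5; 16 kg remain.
Put P12 (16 kg) in truck 5; 0 kg remain.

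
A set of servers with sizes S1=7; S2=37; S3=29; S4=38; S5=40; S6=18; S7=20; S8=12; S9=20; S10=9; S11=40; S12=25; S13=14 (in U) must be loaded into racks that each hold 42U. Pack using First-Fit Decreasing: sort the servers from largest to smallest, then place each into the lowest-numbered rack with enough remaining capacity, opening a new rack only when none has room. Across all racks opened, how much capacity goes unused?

27

Sorted descending: 40, 40, 38, 37, 29, 25, 20, 20, 18, 14, 12, 9, 7.
Put 40U in rack 1; 2U remain.
Put 40U in rack 2; 2U remain.
Put 38U in rack 3; 4U remain.
Put 37U in rack 4; 5U remain.
Put 29U in rack 5; 13U remain.
Put 25U in rack 6; 17U remain.
Put 20U in rack 7; 22U remain.
Put 20U in rack 7; 2U remain.
Put 18U in rack 8; 24U remain.
Put 14U in rack 6; 3U remain.
Put 12U in rack 5; 1U remain.
Put 9U in rack 8; 15U remain.
Put 7U in rack 8; 8U remain.
8 racks × 42U = 336U; used 309U; unused 27U.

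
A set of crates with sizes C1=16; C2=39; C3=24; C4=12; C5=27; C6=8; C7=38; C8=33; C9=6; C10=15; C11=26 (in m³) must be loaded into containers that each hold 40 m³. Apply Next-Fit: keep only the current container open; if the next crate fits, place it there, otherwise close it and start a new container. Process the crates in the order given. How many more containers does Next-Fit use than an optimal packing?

Next-Fit: [16] [39] [24,12] [27,8] [38] [33,6] [15] [26] → 8 containers.
Total size 244 m³; any packing needs at least ⌈244/40⌉ = 7 containers.
An optimal packing achieves that bound: [39] [38] [33,6] [27,12] [26,8] [24,16] [15] → 7 containers.
Excess: 8 − 7 = 1.

1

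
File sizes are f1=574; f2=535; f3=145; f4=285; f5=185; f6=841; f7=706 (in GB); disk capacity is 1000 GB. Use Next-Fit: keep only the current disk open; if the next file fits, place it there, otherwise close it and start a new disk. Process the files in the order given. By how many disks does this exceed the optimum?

1

Next-Fit: [574] [535,145,285] [185] [841] [706] → 5 disks.
Total size 3271 GB; any packing needs at least ⌈3271/1000⌉ = 4 disks.
An optimal packing achieves that bound: [841,145] [706,285] [574,185] [535] → 4 disks.
Excess: 5 − 4 = 1.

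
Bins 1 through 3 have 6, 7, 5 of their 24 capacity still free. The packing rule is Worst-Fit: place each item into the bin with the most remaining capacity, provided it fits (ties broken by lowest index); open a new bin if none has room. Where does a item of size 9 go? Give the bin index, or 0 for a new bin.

No bin has ≥ 9 free, so a new bin is opened.

0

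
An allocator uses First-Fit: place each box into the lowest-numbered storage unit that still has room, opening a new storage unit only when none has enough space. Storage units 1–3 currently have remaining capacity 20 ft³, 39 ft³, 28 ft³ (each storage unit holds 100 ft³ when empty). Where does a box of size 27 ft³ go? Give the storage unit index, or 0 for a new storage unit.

Storage units with room: storage unit 2 (39 ft³), storage unit 3 (28 ft³).
The first with room is storage unit 2.

2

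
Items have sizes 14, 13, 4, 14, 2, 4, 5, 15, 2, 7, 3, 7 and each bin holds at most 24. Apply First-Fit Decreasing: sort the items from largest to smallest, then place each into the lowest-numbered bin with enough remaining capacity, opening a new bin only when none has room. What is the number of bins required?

Sorted descending: 15, 14, 14, 13, 7, 7, 5, 4, 4, 3, 2, 2.
Put 15 in bin 1; 9 remain.
Put 14 in bin 2; 10 remain.
Put 14 in bin 3; 10 remain.
Put 13 in bin 4; 11 remain.
Put 7 in bin 1; 2 remain.
Put 7 in bin 2; 3 remain.
Put 5 in bin 3; 5 remain.
Put 4 in bin 3; 1 remain.
Put 4 in bin 4; 7 remain.
Put 3 in bin 2; 0 remain.
Put 2 in bin 1; 0 remain.
Put 2 in bin 4; 5 remain.
Final bins: [15,7,2] [14,7,3] [14,5,4] [13,4,2].

4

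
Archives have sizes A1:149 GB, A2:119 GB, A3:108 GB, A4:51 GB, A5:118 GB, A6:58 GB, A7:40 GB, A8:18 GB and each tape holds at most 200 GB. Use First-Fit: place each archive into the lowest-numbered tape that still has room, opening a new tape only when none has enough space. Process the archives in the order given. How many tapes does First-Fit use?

4 tapes

tape 1: place A1 (149 GB), 51 GB left
tape 2: place A2 (119 GB), 81 GB left
tape 3: place A3 (108 GB), 92 GB left
tape 1: place A4 (51 GB), 0 GB left
tape 4: place A5 (118 GB), 82 GB left
tape 2: place A6 (58 GB), 23 GB left
tape 3: place A7 (40 GB), 52 GB left
tape 2: place A8 (18 GB), 5 GB left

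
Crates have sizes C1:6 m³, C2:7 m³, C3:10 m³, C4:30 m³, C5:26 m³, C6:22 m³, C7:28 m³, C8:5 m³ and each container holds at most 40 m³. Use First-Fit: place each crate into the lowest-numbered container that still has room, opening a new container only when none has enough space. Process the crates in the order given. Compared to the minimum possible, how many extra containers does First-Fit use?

1

First-Fit: [6,7,10,5] [30] [26] [22] [28] → 5 containers.
Total size 134 m³; any packing needs at least ⌈134/40⌉ = 4 containers.
An optimal packing achieves that bound: [30,10] [28,7,5] [26,6] [22] → 4 containers.
Excess: 5 − 4 = 1.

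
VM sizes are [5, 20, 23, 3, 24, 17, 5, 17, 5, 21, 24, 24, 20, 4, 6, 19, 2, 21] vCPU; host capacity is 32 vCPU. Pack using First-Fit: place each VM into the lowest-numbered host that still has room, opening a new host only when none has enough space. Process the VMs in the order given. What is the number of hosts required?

5 vCPU → host 1 (remaining 27 vCPU)
20 vCPU → host 1 (remaining 7 vCPU)
23 vCPU → host 2 (remaining 9 vCPU)
3 vCPU → host 1 (remaining 4 vCPU)
24 vCPU → host 3 (remaining 8 vCPU)
17 vCPU → host 4 (remaining 15 vCPU)
5 vCPU → host 2 (remaining 4 vCPU)
17 vCPU → host 5 (remaining 15 vCPU)
5 vCPU → host 3 (remaining 3 vCPU)
21 vCPU → host 6 (remaining 11 vCPU)
24 vCPU → host 7 (remaining 8 vCPU)
24 vCPU → host 8 (remaining 8 vCPU)
20 vCPU → host 9 (remaining 12 vCPU)
4 vCPU → host 1 (remaining 0 vCPU)
6 vCPU → host 4 (remaining 9 vCPU)
19 vCPU → host 10 (remaining 13 vCPU)
2 vCPU → host 2 (remaining 2 vCPU)
21 vCPU → host 11 (remaining 11 vCPU)
Final hosts: [5,20,3,4] [23,5,2] [24,5] [17,6] [17] [21] [24] [24] [20] [19] [21].

11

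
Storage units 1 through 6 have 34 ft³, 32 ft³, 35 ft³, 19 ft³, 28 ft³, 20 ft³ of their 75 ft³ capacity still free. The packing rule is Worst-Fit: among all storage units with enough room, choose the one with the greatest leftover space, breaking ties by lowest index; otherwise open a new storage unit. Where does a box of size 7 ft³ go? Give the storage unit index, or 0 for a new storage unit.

3

Storage units with room: storage unit 1 (34 ft³), storage unit 2 (32 ft³), storage unit 3 (35 ft³), storage unit 4 (19 ft³), storage unit 5 (28 ft³), storage unit 6 (20 ft³).
Most room is storage unit 3 with 35 ft³ free.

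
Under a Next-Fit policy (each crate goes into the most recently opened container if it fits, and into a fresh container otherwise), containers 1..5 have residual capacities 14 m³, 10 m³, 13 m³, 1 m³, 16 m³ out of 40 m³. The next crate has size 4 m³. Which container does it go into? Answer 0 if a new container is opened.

5

Next-Fit only looks at container 5, which has 16 m³ free.
4 m³ fits there.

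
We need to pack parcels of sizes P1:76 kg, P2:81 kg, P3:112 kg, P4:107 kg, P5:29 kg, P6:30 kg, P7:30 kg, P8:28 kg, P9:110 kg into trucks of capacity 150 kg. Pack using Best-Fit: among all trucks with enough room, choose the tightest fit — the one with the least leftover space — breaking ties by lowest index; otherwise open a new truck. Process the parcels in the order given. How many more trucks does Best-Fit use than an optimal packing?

0

Best-Fit: [76] [81,30,28] [112,29] [107,30] [110] → 5 trucks.
Total size 603 kg; any packing needs at least ⌈603/150⌉ = 5 trucks.
So 5 is already optimal.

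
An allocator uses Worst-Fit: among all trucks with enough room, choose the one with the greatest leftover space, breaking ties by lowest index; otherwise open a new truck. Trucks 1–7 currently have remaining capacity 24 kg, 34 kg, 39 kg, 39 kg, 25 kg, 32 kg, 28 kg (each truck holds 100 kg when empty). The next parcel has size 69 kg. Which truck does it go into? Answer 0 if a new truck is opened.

No truck has ≥ 69 kg free, so a new truck is opened.

0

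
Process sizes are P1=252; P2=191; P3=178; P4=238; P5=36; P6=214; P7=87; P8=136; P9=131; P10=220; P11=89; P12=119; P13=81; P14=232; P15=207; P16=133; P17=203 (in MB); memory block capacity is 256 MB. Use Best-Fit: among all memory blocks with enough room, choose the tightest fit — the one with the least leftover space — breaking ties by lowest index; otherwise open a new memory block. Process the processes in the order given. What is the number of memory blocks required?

13

Put P1 (252 MB) in memory block 1; 4 MB remain.
Put P2 (191 MB) in memory block 2; 65 MB remain.
Put P3 (178 MB) in memory block 3; 78 MB remain.
Put P4 (238 MB) in memory block 4; 18 MB remain.
Put P5 (36 MB) in memory block 2; 29 MB remain.
Put P6 (214 MB) in memory block 5; 42 MB remain.
Put P7 (87 MB) in memory block 6; 169 MB remain.
Put P8 (136 MB) in memory block 6; 33 MB remain.
Put P9 (131 MB) in memory block 7; 125 MB remain.
Put P10 (220 MB) in memory block 8; 36 MB remain.
Put P11 (89 MB) in memory block 7; 36 MB remain.
Put P12 (119 MB) in memory block 9; 137 MB remain.
Put P13 (81 MB) in memory block 9; 56 MB remain.
Put P14 (232 MB) in memory block 10; 24 MB remain.
Put P15 (207 MB) in memory block 11; 49 MB remain.
Put P16 (133 MB) in memory block 12; 123 MB remain.
Put P17 (203 MB) in memory block 13; 53 MB remain.
Final memory blocks: [252] [191,36] [178] [238] [214] [87,136] [131,89] [220] [119,81] [232] [207] [133] [203].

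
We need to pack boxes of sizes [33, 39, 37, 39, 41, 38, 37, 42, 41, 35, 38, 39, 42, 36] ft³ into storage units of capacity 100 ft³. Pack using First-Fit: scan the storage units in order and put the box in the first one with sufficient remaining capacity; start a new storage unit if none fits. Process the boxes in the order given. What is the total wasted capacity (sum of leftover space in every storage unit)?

Put 33 ft³ in storage unit 1; 67 ft³ remain.
Put 39 ft³ in storage unit 1; 28 ft³ remain.
Put 37 ft³ in storage unit 2; 63 ft³ remain.
Put 39 ft³ in storage unit 2; 24 ft³ remain.
Put 41 ft³ in storage unit 3; 59 ft³ remain.
Put 38 ft³ in storage unit 3; 21 ft³ remain.
Put 37 ft³ in storage unit 4; 63 ft³ remain.
Put 42 ft³ in storage unit 4; 21 ft³ remain.
Put 41 ft³ in storage unit 5; 59 ft³ remain.
Put 35 ft³ in storage unit 5; 24 ft³ remain.
Put 38 ft³ in storage unit 6; 62 ft³ remain.
Put 39 ft³ in storage unit 6; 23 ft³ remain.
Put 42 ft³ in storage unit 7; 58 ft³ remain.
Put 36 ft³ in storage unit 7; 22 ft³ remain.
7 storage units × 100 ft³ = 700 ft³; used 537 ft³; unused 163 ft³.

163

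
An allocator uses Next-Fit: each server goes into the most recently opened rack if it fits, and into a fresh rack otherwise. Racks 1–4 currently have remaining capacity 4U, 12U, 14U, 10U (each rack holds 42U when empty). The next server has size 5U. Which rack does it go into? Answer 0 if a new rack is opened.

Next-Fit only looks at rack 4, which has 10U free.
5U fits there.

4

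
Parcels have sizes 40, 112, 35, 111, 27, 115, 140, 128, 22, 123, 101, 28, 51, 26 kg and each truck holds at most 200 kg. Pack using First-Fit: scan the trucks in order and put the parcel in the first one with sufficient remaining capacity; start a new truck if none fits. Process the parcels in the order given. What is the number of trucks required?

7

truck 1: place 40 kg, 160 kg left
truck 1: place 112 kg, 48 kg left
truck 1: place 35 kg, 13 kg left
truck 2: place 111 kg, 89 kg left
truck 2: place 27 kg, 62 kg left
truck 3: place 115 kg, 85 kg left
truck 4: place 140 kg, 60 kg left
truck 5: place 128 kg, 72 kg left
truck 2: place 22 kg, 40 kg left
truck 6: place 123 kg, 77 kg left
truck 7: place 101 kg, 99 kg left
truck 2: place 28 kg, 12 kg left
truck 3: place 51 kg, 34 kg left
truck 3: place 26 kg, 8 kg left
Final trucks: [40,112,35] [111,27,22,28] [115,51,26] [140] [128] [123] [101].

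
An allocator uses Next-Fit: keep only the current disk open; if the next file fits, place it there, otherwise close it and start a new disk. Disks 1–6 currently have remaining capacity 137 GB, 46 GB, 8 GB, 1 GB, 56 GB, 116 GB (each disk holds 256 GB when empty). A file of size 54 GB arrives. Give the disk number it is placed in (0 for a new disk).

6

Next-Fit only looks at disk 6, which has 116 GB free.
54 GB fits there.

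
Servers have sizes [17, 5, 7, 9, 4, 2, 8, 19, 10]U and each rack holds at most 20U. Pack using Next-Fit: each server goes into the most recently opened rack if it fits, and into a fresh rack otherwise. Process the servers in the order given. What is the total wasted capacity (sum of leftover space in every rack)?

Put 17U in rack 1; 3U remain.
Put 5U in rack 2; 15U remain.
Put 7U in rack 2; 8U remain.
Put 9U in rack 3; 11U remain.
Put 4U in rack 3; 7U remain.
Put 2U in rack 3; 5U remain.
Put 8U in rack 4; 12U remain.
Put 19U in rack 5; 1U remain.
Put 10U in rack 6; 10U remain.
6 racks × 20U = 120U; used 81U; unused 39U.

39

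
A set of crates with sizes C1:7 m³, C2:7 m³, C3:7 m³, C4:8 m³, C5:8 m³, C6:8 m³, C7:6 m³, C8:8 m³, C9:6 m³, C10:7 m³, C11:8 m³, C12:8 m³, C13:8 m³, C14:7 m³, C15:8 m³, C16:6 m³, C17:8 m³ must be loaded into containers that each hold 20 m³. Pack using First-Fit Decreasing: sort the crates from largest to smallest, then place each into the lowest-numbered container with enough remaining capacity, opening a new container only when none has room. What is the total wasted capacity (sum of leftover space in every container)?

35

Sorted descending: 8, 8, 8, 8, 8, 8, 8, 8, 8, 7, 7, 7, 7, 7, 6, 6, 6.
8 m³ → container 1 (remaining 12 m³)
8 m³ → container 1 (remaining 4 m³)
8 m³ → container 2 (remaining 12 m³)
8 m³ → container 2 (remaining 4 m³)
8 m³ → container 3 (remaining 12 m³)
8 m³ → container 3 (remaining 4 m³)
8 m³ → container 4 (remaining 12 m³)
8 m³ → container 4 (remaining 4 m³)
8 m³ → container 5 (remaining 12 m³)
7 m³ → container 5 (remaining 5 m³)
7 m³ → container 6 (remaining 13 m³)
7 m³ → container 6 (remaining 6 m³)
7 m³ → container 7 (remaining 13 m³)
7 m³ → container 7 (remaining 6 m³)
6 m³ → container 6 (remaining 0 m³)
6 m³ → container 7 (remaining 0 m³)
6 m³ → container 8 (remaining 14 m³)
8 containers × 20 m³ = 160 m³; used 125 m³; unused 35 m³.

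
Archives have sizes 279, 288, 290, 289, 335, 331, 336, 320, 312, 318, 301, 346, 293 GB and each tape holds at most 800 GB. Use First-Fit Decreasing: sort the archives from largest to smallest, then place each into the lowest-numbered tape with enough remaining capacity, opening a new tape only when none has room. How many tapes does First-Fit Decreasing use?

Sorted descending: 346, 336, 335, 331, 320, 318, 312, 301, 293, 290, 289, 288, 279.
tape 1: place 346 GB, 454 GB left
tape 1: place 336 GB, 118 GB left
tape 2: place 335 GB, 465 GB left
tape 2: place 331 GB, 134 GB left
tape 3: place 320 GB, 480 GB left
tape 3: place 318 GB, 162 GB left
tape 4: place 312 GB, 488 GB left
tape 4: place 301 GB, 187 GB left
tape 5: place 293 GB, 507 GB left
tape 5: place 290 GB, 217 GB left
tape 6: place 289 GB, 511 GB left
tape 6: place 288 GB, 223 GB left
tape 7: place 279 GB, 521 GB left

7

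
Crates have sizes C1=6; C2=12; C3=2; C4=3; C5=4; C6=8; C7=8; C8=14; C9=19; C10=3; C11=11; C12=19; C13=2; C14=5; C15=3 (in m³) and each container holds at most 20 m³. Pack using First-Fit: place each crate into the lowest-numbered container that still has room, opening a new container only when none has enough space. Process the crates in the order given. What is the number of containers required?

Put C1 (6 m³) in container 1; 14 m³ remain.
Put C2 (12 m³) in container 1; 2 m³ remain.
Put C3 (2 m³) in container 1; 0 m³ remain.
Put C4 (3 m³) in container 2; 17 m³ remain.
Put C5 (4 m³) in container 2; 13 m³ remain.
Put C6 (8 m³) in container 2; 5 m³ remain.
Put C7 (8 m³) in container 3; 12 m³ remain.
Put C8 (14 m³) in container 4; 6 m³ remain.
Put C9 (19 m³) in container 5; 1 m³ remain.
Put C10 (3 m³) in container 2; 2 m³ remain.
Put C11 (11 m³) in container 3; 1 m³ remain.
Put C12 (19 m³) in container 6; 1 m³ remain.
Put C13 (2 m³) in container 2; 0 m³ remain.
Put C14 (5 m³) in container 4; 1 m³ remain.
Put C15 (3 m³) in container 7; 17 m³ remain.

7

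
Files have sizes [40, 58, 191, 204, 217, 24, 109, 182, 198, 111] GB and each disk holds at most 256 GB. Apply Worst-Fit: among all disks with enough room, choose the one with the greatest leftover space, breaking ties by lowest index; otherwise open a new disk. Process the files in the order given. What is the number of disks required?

7

40 GB → disk 1 (remaining 216 GB)
58 GB → disk 1 (remaining 158 GB)
191 GB → disk 2 (remaining 65 GB)
204 GB → disk 3 (remaining 52 GB)
217 GB → disk 4 (remaining 39 GB)
24 GB → disk 1 (remaining 134 GB)
109 GB → disk 1 (remaining 25 GB)
182 GB → disk 5 (remaining 74 GB)
198 GB → disk 6 (remaining 58 GB)
111 GB → disk 7 (remaining 145 GB)
Final disks: [40,58,24,109] [191] [204] [217] [182] [198] [111].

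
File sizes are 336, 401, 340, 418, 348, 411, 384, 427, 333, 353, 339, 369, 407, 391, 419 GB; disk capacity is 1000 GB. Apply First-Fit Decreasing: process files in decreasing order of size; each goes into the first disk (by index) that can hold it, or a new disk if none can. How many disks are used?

8

Sorted descending: 427, 419, 418, 411, 407, 401, 391, 384, 369, 353, 348, 340, 339, 336, 333.
Put 427 GB in disk 1; 573 GB remain.
Put 419 GB in disk 1; 154 GB remain.
Put 418 GB in disk 2; 582 GB remain.
Put 411 GB in disk 2; 171 GB remain.
Put 407 GB in disk 3; 593 GB remain.
Put 401 GB in disk 3; 192 GB remain.
Put 391 GB in disk 4; 609 GB remain.
Put 384 GB in disk 4; 225 GB remain.
Put 369 GB in disk 5; 631 GB remain.
Put 353 GB in disk 5; 278 GB remain.
Put 348 GB in disk 6; 652 GB remain.
Put 340 GB in disk 6; 312 GB remain.
Put 339 GB in disk 7; 661 GB remain.
Put 336 GB in disk 7; 325 GB remain.
Put 333 GB in disk 8; 667 GB remain.
Final disks: [427,419] [418,411] [407,401] [391,384] [369,353] [348,340] [339,336] [333].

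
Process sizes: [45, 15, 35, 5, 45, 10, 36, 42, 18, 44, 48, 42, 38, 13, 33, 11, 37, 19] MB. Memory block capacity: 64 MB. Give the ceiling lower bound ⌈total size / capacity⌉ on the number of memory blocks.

Total size = 45 + 15 + 35 + 5 + 45 + 10 + 36 + 42 + 18 + 44 + 48 + 42 + 38 + 13 + 33 + 11 + 37 + 19 = 536 MB.
⌈536 / 64⌉ = 9.

9 memory blocks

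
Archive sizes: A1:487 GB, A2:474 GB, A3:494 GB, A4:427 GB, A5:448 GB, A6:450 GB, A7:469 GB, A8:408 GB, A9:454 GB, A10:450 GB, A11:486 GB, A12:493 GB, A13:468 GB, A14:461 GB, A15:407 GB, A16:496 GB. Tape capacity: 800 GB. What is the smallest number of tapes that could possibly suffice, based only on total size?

Total size = 487 + 474 + 494 + 427 + 448 + 450 + 469 + 408 + 454 + 450 + 486 + 493 + 468 + 461 + 407 + 496 = 7372 GB.
⌈7372 / 800⌉ = 10.

10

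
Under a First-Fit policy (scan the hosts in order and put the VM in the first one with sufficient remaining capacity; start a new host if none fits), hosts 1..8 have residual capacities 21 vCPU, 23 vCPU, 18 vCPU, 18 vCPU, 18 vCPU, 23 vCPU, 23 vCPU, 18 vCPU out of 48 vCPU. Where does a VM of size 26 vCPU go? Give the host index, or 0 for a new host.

0

No host has ≥ 26 vCPU free, so a new host is opened.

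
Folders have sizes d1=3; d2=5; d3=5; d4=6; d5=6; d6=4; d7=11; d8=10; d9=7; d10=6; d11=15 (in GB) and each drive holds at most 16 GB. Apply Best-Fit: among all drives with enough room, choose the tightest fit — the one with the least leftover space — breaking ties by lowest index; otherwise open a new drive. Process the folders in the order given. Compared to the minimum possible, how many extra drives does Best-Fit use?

Best-Fit: [3,5,5] [6,6,4] [11] [10,6] [7] [15] → 6 drives.
Total size 78 GB; any packing needs at least ⌈78/16⌉ = 5 drives.
An optimal packing achieves that bound: [15] [11,5] [10,6] [7,6,3] [6,5,4] → 5 drives.
Excess: 6 − 5 = 1.

1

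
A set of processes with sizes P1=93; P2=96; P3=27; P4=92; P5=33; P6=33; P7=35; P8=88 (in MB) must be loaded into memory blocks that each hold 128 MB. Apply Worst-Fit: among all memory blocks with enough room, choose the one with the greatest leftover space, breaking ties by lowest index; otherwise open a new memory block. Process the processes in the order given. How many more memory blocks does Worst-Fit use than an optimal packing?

1

Worst-Fit: [93,27] [96] [92,33] [33,35] [88] → 5 memory blocks.
Total size 497 MB; any packing needs at least ⌈497/128⌉ = 4 memory blocks.
An optimal packing achieves that bound: [96,27] [93,35] [92,33] [88,33] → 4 memory blocks.
Excess: 5 − 4 = 1.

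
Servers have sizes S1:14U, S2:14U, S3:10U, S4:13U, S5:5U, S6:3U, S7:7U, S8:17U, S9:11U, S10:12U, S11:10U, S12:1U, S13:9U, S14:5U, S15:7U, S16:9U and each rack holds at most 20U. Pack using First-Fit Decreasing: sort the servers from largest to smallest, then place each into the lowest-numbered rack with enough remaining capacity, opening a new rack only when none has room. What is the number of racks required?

Sorted descending: 17, 14, 14, 13, 12, 11, 10, 10, 9, 9, 7, 7, 5, 5, 3, 1.
17U → rack 1 (remaining 3U)
14U → rack 2 (remaining 6U)
14U → rack 3 (remaining 6U)
13U → rack 4 (remaining 7U)
12U → rack 5 (remaining 8U)
11U → rack 6 (remaining 9U)
10U → rack 7 (remaining 10U)
10U → rack 7 (remaining 0U)
9U → rack 6 (remaining 0U)
9U → rack 8 (remaining 11U)
7U → rack 4 (remaining 0U)
7U → rack 5 (remaining 1U)
5U → rack 2 (remaining 1U)
5U → rack 3 (remaining 1U)
3U → rack 1 (remaining 0U)
1U → rack 2 (remaining 0U)
Final racks: [17,3] [14,5,1] [14,5] [13,7] [12,7] [11,9] [10,10] [9].

8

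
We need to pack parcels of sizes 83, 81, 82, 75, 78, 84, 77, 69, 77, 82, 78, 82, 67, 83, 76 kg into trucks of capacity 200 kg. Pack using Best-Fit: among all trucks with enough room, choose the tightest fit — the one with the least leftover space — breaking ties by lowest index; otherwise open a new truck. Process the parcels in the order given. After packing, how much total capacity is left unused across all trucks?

83 kg → truck 1 (remaining 117 kg)
81 kg → truck 1 (remaining 36 kg)
82 kg → truck 2 (remaining 118 kg)
75 kg → truck 2 (remaining 43 kg)
78 kg → truck 3 (remaining 122 kg)
84 kg → truck 3 (remaining 38 kg)
77 kg → truck 4 (remaining 123 kg)
69 kg → truck 4 (remaining 54 kg)
77 kg → truck 5 (remaining 123 kg)
82 kg → truck 5 (remaining 41 kg)
78 kg → truck 6 (remaining 122 kg)
82 kg → truck 6 (remaining 40 kg)
67 kg → truck 7 (remaining 133 kg)
83 kg → truck 7 (remaining 50 kg)
76 kg → truck 8 (remaining 124 kg)
8 trucks × 200 kg = 1600 kg; used 1174 kg; unused 426 kg.

426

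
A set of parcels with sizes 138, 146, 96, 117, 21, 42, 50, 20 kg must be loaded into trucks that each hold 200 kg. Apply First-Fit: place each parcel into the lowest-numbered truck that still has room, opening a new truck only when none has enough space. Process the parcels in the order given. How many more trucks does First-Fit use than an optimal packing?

0

First-Fit: [138,21,20] [146,42] [96,50] [117] → 4 trucks.
Total size 630 kg; any packing needs at least ⌈630/200⌉ = 4 trucks.
So 4 is already optimal.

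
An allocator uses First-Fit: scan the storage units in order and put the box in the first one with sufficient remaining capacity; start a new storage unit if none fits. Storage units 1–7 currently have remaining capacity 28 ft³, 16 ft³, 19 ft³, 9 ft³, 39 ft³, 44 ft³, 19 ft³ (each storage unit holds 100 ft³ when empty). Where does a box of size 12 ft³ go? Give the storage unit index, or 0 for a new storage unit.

1

Storage units with room: storage unit 1 (28 ft³), storage unit 2 (16 ft³), storage unit 3 (19 ft³), storage unit 5 (39 ft³), storage unit 6 (44 ft³), storage unit 7 (19 ft³).
The first with room is storage unit 1.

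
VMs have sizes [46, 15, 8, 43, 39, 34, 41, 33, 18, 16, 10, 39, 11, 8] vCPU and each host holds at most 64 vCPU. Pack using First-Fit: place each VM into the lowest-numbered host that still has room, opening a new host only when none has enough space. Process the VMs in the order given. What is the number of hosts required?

Put 46 vCPU in host 1; 18 vCPU remain.
Put 15 vCPU in host 1; 3 vCPU remain.
Put 8 vCPU in host 2; 56 vCPU remain.
Put 43 vCPU in host 2; 13 vCPU remain.
Put 39 vCPU in host 3; 25 vCPU remain.
Put 34 vCPU in host 4; 30 vCPU remain.
Put 41 vCPU in host 5; 23 vCPU remain.
Put 33 vCPU in host 6; 31 vCPU remain.
Put 18 vCPU in host 3; 7 vCPU remain.
Put 16 vCPU in host 4; 14 vCPU remain.
Put 10 vCPU in host 2; 3 vCPU remain.
Put 39 vCPU in host 7; 25 vCPU remain.
Put 11 vCPU in host 4; 3 vCPU remain.
Put 8 vCPU in host 5; 15 vCPU remain.

7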